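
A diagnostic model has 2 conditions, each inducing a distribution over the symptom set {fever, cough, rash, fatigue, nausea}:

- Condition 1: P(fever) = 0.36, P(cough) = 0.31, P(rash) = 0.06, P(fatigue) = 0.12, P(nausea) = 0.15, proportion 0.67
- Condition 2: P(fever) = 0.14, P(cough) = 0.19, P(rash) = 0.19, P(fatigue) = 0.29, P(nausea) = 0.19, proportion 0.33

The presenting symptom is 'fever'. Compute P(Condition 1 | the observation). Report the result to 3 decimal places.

0.839

By Bayes' theorem, P(k | x) = w_k f_k(x) / Σ_j w_j f_j(x).
Evaluate each component's likelihood at the observed value:
  p_1 = 0.36
  p_2 = 0.14
Weight by the priors:
  w_1·p_1 = 0.67 × 0.36 = 0.2412
  w_2·p_2 = 0.33 × 0.14 = 0.0462
Denominator: 0.2412 + 0.0462 = 0.2874
Responsibility of Condition 1: 0.2412 / 0.2874 ≈ 0.839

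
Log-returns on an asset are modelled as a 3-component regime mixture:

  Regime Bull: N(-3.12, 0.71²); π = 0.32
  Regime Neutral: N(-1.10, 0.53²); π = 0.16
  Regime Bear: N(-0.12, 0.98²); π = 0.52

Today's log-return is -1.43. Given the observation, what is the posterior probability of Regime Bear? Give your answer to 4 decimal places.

Posterior ∝ prior × likelihood, so P(k | x) ∝ P(Z=k) f_k(x); normalise over all components.
Evaluate each component's likelihood at the observed value:
  L_Bull = (1/(0.71·√(2π)))·exp(−(-1.43−-3.12)²/(2·0.71²)) = 0.561891·exp(-2.83287) = 0.0330637
  L_Neutral = (1/(0.53·√(2π)))·exp(−(-1.43−-1.10)²/(2·0.53²)) = 0.752721·exp(-0.19384) = 0.620083
  L_Bear = (1/(0.98·√(2π)))·exp(−(-1.43−-0.12)²/(2·0.98²)) = 0.407084·exp(-0.89343) = 0.166599
Prior × likelihood for each component:
  P(Z=Bull)·L_Bull = 0.32 × 0.0330637 = 0.0105804
  P(Z=Neutral)·L_Neutral = 0.16 × 0.620083 = 0.0992133
  P(Z=Bear)·L_Bear = 0.52 × 0.166599 = 0.0866315
Denominator: 0.0105804 + 0.0992133 + 0.0866315 = 0.196425
P(Regime Bear | the observation) ≈ 0.4410

0.4410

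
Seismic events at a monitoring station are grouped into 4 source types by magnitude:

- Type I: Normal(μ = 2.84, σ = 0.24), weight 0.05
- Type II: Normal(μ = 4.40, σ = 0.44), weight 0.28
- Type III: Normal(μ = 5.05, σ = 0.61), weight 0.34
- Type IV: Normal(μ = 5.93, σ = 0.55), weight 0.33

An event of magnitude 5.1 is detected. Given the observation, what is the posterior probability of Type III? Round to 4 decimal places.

Posterior ∝ prior × likelihood, so P(k | x) ∝ P(Z=k) f_k(x); normalise over all components.
Component likelihoods at x = 5.1:
  L_I = (1/(0.24·√(2π)))·exp(−(5.1−2.84)²/(2·0.24²)) = 1.662260·exp(-44.33681) = 9.23568e-20
  L_II = (1/(0.44·√(2π)))·exp(−(5.1−4.40)²/(2·0.44²)) = 0.906687·exp(-1.26550) = 0.255776
  L_III = (1/(0.61·√(2π)))·exp(−(5.1−5.05)²/(2·0.61²)) = 0.654004·exp(-0.00336) = 0.65181
  L_IV = (1/(0.55·√(2π)))·exp(−(5.1−5.93)²/(2·0.55²)) = 0.725350·exp(-1.13868) = 0.232288
Multiply by the mixture weights:
  P(Z=I)·L_I = 0.05 × 9.23568e-20 = 4.61784e-21
  P(Z=II)·L_II = 0.28 × 0.255776 = 0.0716172
  P(Z=III)·L_III = 0.34 × 0.65181 = 0.221616
  P(Z=IV)·L_IV = 0.33 × 0.232288 = 0.0766549
Sum: 4.61784e-21 + 0.0716172 + 0.221616 + 0.0766549 = 0.369888
P(Type III | 5.1) = 0.221616 / 0.369888 ≈ 0.5991

0.5991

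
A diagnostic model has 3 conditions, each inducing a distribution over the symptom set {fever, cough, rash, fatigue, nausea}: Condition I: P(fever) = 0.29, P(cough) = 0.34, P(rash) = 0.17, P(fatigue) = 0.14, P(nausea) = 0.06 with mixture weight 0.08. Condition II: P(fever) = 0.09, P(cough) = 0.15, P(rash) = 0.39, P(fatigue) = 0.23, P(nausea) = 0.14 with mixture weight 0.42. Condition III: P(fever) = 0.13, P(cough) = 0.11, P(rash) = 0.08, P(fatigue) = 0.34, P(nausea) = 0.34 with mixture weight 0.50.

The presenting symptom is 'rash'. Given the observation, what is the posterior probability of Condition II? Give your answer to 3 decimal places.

0.753

Posterior ∝ prior × likelihood, so P(k | x) ∝ π_k f_k(x); normalise over all components.
Evaluate each component's likelihood at the observed value:
  f_I = P(rash | comp) = 0.17
  f_II = P(rash | comp) = 0.39
  f_III = P(rash | comp) = 0.08
Unnormalised posteriors:
  π_I·f_I = 0.08 × 0.17 = 0.0136
  π_II·f_II = 0.42 × 0.39 = 0.1638
  π_III·f_III = 0.50 × 0.08 = 0.04
Denominator: 0.0136 + 0.1638 + 0.04 = 0.2174
Responsibility of Condition II: 0.1638 / 0.2174 ≈ 0.753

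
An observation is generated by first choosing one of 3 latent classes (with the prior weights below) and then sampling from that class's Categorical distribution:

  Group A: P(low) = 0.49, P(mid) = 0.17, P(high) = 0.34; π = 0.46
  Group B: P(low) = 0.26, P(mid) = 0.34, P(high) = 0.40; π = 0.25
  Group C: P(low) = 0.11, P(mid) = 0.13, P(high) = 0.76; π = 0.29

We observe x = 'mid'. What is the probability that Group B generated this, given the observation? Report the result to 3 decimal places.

The responsibility of component k is w_k f_k(x) divided by Σ_j w_j f_j(x).
Categorical probabilities:
  L_A = P(mid | comp) = 0.17
  L_B = P(mid | comp) = 0.34
  L_C = P(mid | comp) = 0.13
Multiply by the mixture weights:
  w_A·L_A = 0.46 × 0.17 = 0.0782
  w_B·L_B = 0.25 × 0.34 = 0.085
  w_C·L_C = 0.29 × 0.13 = 0.0377
Evidence: 0.0782 + 0.085 + 0.0377 = 0.2009
P(Group B | data) = 0.085 / 0.2009 ≈ 0.423

0.423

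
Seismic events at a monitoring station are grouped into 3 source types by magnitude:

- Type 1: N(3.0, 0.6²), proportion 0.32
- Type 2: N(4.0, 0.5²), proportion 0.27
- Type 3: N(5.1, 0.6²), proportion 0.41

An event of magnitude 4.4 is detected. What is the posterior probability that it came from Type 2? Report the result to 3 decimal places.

0.507

P(component k | x) = π_k·f_k(x) / marginal(x), where marginal(x) = Σ_j π_j·f_j(x).
Normal densities:
  p_1 = 0.0437031
  p_2 = 0.579383
  p_3 = 0.336664
Weight by the priors:
  π_1·p_1 = 0.32 × 0.0437031 = 0.013985
  π_2·p_2 = 0.27 × 0.579383 = 0.156433
  π_3·p_3 = 0.41 × 0.336664 = 0.138032
Denominator: 0.013985 + 0.156433 + 0.138032 = 0.308451
P(Type 2 | 4.4) = 0.156433 / 0.308451 ≈ 0.507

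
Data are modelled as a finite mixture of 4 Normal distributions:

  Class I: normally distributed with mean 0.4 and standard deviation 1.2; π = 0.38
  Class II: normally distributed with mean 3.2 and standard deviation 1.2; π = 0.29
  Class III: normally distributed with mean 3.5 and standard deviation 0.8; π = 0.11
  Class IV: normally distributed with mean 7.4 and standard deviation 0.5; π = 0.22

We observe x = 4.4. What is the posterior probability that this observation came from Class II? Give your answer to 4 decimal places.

Posterior ∝ prior × likelihood, so P(k | x) ∝ π_k f_k(x); normalise over all components.
Evaluate each component's likelihood at the observed value:
  f_I = 0.00128523
  f_II = 0.201642
  f_III = 0.264846
  f_IV = 1.21518e-08
Unnormalised posteriors:
  π_I·f_I = 0.38 × 0.00128523 = 0.000488388
  π_II·f_II = 0.29 × 0.201642 = 0.0584763
  π_III·f_III = 0.11 × 0.264846 = 0.029133
  π_IV·f_IV = 0.22 × 1.21518e-08 = 2.67339e-09
Normaliser: 0.000488388 + 0.0584763 + 0.029133 + 2.67339e-09 = 0.0880977
So the posterior for Class II is 0.0584763 / 0.0880977 ≈ 0.6638.

0.6638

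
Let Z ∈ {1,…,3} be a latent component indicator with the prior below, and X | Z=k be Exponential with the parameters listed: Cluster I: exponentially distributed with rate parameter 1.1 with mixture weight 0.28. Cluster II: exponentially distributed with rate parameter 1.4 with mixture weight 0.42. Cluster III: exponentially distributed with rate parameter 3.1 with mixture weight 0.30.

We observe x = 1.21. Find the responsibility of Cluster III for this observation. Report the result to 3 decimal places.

0.103

P(component k | x) = π_k·f_k(x) / marginal(x), where marginal(x) = Σ_j π_j·f_j(x).
Exponential densities:
  L_I = 0.290634
  L_II = 0.257296
  L_III = 0.0728321
Unnormalised posteriors:
  π_I·L_I = 0.28 × 0.290634 = 0.0813776
  π_II·L_II = 0.42 × 0.257296 = 0.108064
  π_III·L_III = 0.30 × 0.0728321 = 0.0218496
Denominator: 0.0813776 + 0.108064 + 0.0218496 = 0.211292
Responsibility of Cluster III: 0.0218496 / 0.211292 ≈ 0.103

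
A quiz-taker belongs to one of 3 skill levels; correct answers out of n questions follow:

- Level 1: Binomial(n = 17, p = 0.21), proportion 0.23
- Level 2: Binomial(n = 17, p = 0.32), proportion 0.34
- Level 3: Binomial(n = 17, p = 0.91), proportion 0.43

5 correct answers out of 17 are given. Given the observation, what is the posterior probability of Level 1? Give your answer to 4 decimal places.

0.3323

By Bayes' theorem, P(k | x) = π_k f_k(x) / Σ_j π_j f_j(x).
Component likelihoods at x = 5 correct answers out of 17:
  f_1 = 0.149339
  f_2 = 0.202958
  f_3 = 1.0906e-09
Prior × likelihood for each component:
  π_1·f_1 = 0.23 × 0.149339 = 0.0343479
  π_2·f_2 = 0.34 × 0.202958 = 0.0690059
  π_3·f_3 = 0.43 × 1.0906e-09 = 4.6896e-10
Evidence: 0.0343479 + 0.0690059 + 4.6896e-10 = 0.103354
P(Level 1 | x) = 0.0343479 / 0.103354 ≈ 0.3323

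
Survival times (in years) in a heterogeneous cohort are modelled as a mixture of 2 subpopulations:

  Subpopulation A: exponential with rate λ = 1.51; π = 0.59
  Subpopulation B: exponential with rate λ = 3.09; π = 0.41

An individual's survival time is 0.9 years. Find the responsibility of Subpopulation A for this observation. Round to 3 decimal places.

The responsibility of component k is π_k f_k(x) divided by Σ_j π_j f_j(x).
Evaluate each component's likelihood at the observed value:
  f_A = 1.51·e^(−1.51·0.9) = 1.51·e^(−1.3590) = 0.387946
  f_B = 3.09·e^(−3.09·0.9) = 3.09·e^(−2.7810) = 0.191507
Weight by the priors:
  π_A·f_A = 0.59 × 0.387946 = 0.228888
  π_B·f_B = 0.41 × 0.191507 = 0.078518
Marginal: 0.228888 + 0.078518 = 0.307406
P(Subpopulation A | x) ≈ 0.745

0.745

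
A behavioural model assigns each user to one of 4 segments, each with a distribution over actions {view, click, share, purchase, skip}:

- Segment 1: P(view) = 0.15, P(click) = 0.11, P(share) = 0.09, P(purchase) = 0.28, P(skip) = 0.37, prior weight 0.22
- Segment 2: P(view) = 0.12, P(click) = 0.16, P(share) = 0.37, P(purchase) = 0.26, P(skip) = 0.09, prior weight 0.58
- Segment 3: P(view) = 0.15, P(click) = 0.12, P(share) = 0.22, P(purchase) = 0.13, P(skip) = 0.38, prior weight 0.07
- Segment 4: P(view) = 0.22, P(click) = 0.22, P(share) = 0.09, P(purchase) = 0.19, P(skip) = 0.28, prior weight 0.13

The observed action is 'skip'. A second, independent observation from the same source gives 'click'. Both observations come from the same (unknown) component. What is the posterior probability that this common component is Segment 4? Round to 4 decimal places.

0.2809

Apply Bayes' rule: the posterior for each component is proportional to its prior times its likelihood at x.
Since both observations come from the same component, the likelihood for component k is f_k(x₁)·f_k(x₂).
  f_1 = [P(skip | comp) = 0.37] × [0.11] = 0.0407
  f_2 = [P(skip | comp) = 0.09] × [0.16] = 0.0144
  f_3 = [P(skip | comp) = 0.38] × [0.12] = 0.0456
  f_4 = [P(skip | comp) = 0.28] × [0.22] = 0.0616
Prior × likelihood for each component:
  π_1·f_1 = 0.22 × 0.0407 = 0.008954
  π_2·f_2 = 0.58 × 0.0144 = 0.008352
  π_3·f_3 = 0.07 × 0.0456 = 0.003192
  π_4·f_4 = 0.13 × 0.0616 = 0.008008
Marginal: 0.008954 + 0.008352 + 0.003192 + 0.008008 = 0.028506
P(Segment 4 | x₁, x₂) ≈ 0.2809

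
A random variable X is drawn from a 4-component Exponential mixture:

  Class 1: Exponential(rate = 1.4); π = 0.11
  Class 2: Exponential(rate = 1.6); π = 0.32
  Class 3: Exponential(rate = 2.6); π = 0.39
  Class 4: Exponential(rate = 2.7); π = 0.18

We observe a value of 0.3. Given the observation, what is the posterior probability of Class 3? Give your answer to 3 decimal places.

0.423

Posterior ∝ prior × likelihood, so P(k | x) ∝ π_k f_k(x); normalise over all components.
Evaluate each component's likelihood at the observed value:
  L_1 = 0.919866
  L_2 = 0.990053
  L_3 = 1.19186
  L_4 = 1.20112
Unnormalised posteriors:
  π_1·L_1 = 0.11 × 0.919866 = 0.101185
  π_2·L_2 = 0.32 × 0.990053 = 0.316817
  π_3·L_3 = 0.39 × 1.19186 = 0.464824
  π_4·L_4 = 0.18 × 1.20112 = 0.216201
Evidence: 0.101185 + 0.316817 + 0.464824 + 0.216201 = 1.09903
So the posterior for Class 3 is 0.464824 / 1.09903 ≈ 0.423.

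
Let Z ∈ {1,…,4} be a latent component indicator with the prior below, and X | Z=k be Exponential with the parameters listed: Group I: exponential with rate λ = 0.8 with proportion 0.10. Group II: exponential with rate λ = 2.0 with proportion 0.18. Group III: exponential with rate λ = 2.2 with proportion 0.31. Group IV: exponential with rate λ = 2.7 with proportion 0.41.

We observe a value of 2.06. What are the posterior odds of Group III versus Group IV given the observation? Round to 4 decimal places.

1.7257

Posterior odds = (π_i f_i(x)) / (π_j f_j(x)); the normalising sum cancels.
Evaluate each component's likelihood at the observed value:
  L_I = 0.153948
  L_II = 0.032489
  L_III = 0.0236701
  L_IV = 0.0103709
Odds = (0.31/0.41) × (0.0236701/0.0103709) = 0.756098 × 2.28235 ≈ 1.7257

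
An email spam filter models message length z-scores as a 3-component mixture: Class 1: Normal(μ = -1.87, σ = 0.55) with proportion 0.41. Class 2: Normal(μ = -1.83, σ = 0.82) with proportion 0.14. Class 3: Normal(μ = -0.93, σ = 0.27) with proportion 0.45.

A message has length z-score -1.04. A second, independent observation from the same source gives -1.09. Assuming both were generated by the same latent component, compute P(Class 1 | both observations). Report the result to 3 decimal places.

0.032

P(component k | x) = P(Z=k)·f_k(x) / marginal(x), where marginal(x) = Σ_j P(Z=j)·f_j(x).
Since both observations come from the same component, the likelihood for component k is f_k(x₁)·f_k(x₂).
  p_1 = [(1/(0.55·√(2π)))·exp(−(-1.04−-1.87)²/(2·0.55²)) = 0.725350·exp(-1.13868) = 0.232288] × [0.265346] = 0.0616365
  p_2 = [(1/(0.82·√(2π)))·exp(−(-1.04−-1.83)²/(2·0.82²)) = 0.486515·exp(-0.46408) = 0.305877] × [0.323782] = 0.0990375
  p_3 = [(1/(0.27·√(2π)))·exp(−(-1.04−-0.93)²/(2·0.27²)) = 1.477564·exp(-0.08299) = 1.35989] × [1.23963] = 1.68576
Multiply by the mixture weights:
  P(Z=1)·p_1 = 0.41 × 0.0616365 = 0.025271
  P(Z=2)·p_2 = 0.14 × 0.0990375 = 0.0138652
  P(Z=3)·p_3 = 0.45 × 1.68576 = 0.758592
Denominator: 0.025271 + 0.0138652 + 0.758592 = 0.797728
Responsibility of Class 1: 0.025271 / 0.797728 ≈ 0.032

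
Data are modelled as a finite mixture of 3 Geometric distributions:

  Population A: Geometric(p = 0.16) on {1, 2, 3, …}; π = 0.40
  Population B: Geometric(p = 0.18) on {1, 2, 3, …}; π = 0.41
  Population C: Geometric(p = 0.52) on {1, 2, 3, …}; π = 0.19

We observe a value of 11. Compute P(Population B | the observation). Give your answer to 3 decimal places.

Apply Bayes' rule: the posterior for each component is proportional to its prior times its likelihood at x.
Evaluate each component's likelihood at the observed value:
  f_A = 0.16·(1−0.16)^10 = 0.16·0.174901 = 0.0279842
  f_B = 0.18·(1−0.18)^10 = 0.18·0.137448 = 0.0247406
  f_C = 0.52·(1−0.52)^10 = 0.52·0.000649251 = 0.00033761
Unnormalised posteriors:
  P(Z=A)·f_A = 0.40 × 0.0279842 = 0.0111937
  P(Z=B)·f_B = 0.41 × 0.0247406 = 0.0101437
  P(Z=C)·f_C = 0.19 × 0.00033761 = 6.4146e-05
Normaliser: 0.0111937 + 0.0101437 + 6.4146e-05 = 0.0214015
Responsibility of Population B: 0.0101437 / 0.0214015 ≈ 0.474

0.474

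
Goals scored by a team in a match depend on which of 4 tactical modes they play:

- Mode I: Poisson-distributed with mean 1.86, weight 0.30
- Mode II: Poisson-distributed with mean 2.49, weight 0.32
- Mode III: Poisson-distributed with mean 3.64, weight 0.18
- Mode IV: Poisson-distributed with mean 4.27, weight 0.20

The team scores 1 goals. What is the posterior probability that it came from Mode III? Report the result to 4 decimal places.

0.0945

P(component k | x) = π_k·f_k(x) / marginal(x), where marginal(x) = Σ_j π_j·f_j(x).
Evaluate each component's likelihood at the observed value:
  p_I = e^(−1.86)·1.86^1/1! = 0.289551
  p_II = e^(−2.49)·2.49^1/1! = 0.206446
  p_III = e^(−3.64)·3.64^1/1! = 0.0955585
  p_IV = e^(−4.27)·4.27^1/1! = 0.0597022
Multiply by the mixture weights:
  π_I·p_I = 0.30 × 0.289551 = 0.0868653
  π_II·p_II = 0.32 × 0.206446 = 0.0660627
  π_III·p_III = 0.18 × 0.0955585 = 0.0172005
  π_IV·p_IV = 0.20 × 0.0597022 = 0.0119404
Sum: 0.0868653 + 0.0660627 + 0.0172005 + 0.0119404 = 0.182069
Responsibility of Mode III: 0.0172005 / 0.182069 ≈ 0.0945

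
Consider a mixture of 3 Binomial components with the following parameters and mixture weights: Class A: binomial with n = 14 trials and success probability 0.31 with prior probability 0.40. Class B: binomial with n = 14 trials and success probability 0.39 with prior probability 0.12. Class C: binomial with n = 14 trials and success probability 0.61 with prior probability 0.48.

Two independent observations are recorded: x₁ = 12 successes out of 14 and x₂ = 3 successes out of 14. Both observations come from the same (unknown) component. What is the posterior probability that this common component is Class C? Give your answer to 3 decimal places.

By Bayes' theorem, P(k | x) = w_k f_k(x) / Σ_j w_j f_j(x).
Since both observations come from the same component, the likelihood for component k is f_k(x₁)·f_k(x₂).
  f_A = [C(14,12)·0.31^12·0.69^2 = 91·7.87663e-07·0.4761 = 3.41256e-05] × [0.183032] = 6.24606e-06
  f_B = [C(14,12)·0.39^12·0.61^2 = 91·1.23816e-05·0.3721 = 0.000419253] × [0.0939558] = 3.93912e-05
  f_C = [C(14,12)·0.61^12·0.39^2 = 91·0.00265435·0.1521 = 0.0367391] × [0.00262302] = 9.63674e-05
Unnormalised posteriors:
  w_A·f_A = 0.40 × 6.24606e-06 = 2.49843e-06
  w_B·f_B = 0.12 × 3.93912e-05 = 4.72695e-06
  w_C·f_C = 0.48 × 9.63674e-05 = 4.62564e-05
Denominator: 2.49843e-06 + 4.72695e-06 + 4.62564e-05 = 5.34817e-05
So the posterior for Class C is 4.62564e-05 / 5.34817e-05 ≈ 0.865.

0.865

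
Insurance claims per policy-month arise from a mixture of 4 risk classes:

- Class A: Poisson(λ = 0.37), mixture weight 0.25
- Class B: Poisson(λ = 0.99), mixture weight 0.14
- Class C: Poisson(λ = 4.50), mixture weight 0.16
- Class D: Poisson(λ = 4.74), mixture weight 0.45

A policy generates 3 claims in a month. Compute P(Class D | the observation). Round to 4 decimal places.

The responsibility of component k is w_k f_k(x) divided by Σ_j w_j f_j(x).
Component likelihoods at x = 3 claims:
  f_A = e^(−0.37)·0.37^3/3! = 0.00583129
  f_B = e^(−0.99)·0.99^3/3! = 0.0600901
  f_C = e^(−4.50)·4.50^3/3! = 0.168718
  f_D = e^(−4.74)·4.74^3/3! = 0.155106
Prior × likelihood for each component:
  w_A·f_A = 0.25 × 0.00583129 = 0.00145782
  w_B·f_B = 0.14 × 0.0600901 = 0.00841261
  w_C·f_C = 0.16 × 0.168718 = 0.0269949
  w_D·f_D = 0.45 × 0.155106 = 0.0697976
Normaliser: 0.00145782 + 0.00841261 + 0.0269949 + 0.0697976 = 0.106663
P(Class D | data) = 0.0697976 / 0.106663 ≈ 0.6544

0.6544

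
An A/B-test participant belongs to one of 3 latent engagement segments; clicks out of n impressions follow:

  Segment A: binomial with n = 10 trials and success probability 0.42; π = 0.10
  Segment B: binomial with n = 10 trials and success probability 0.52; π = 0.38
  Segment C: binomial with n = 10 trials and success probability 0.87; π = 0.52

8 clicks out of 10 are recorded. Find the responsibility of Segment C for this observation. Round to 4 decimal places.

The responsibility of component k is π_k f_k(x) divided by Σ_j π_j f_j(x).
Component likelihoods at x = 8 clicks out of 10:
  f_A = 0.0146576
  f_B = 0.055427
  f_C = 0.249605
Weight by the priors:
  π_A·f_A = 0.10 × 0.0146576 = 0.00146576
  π_B·f_B = 0.38 × 0.055427 = 0.0210623
  π_C·f_C = 0.52 × 0.249605 = 0.129795
Sum: 0.00146576 + 0.0210623 + 0.129795 = 0.152323
P(Segment C | data) ≈ 0.8521

0.8521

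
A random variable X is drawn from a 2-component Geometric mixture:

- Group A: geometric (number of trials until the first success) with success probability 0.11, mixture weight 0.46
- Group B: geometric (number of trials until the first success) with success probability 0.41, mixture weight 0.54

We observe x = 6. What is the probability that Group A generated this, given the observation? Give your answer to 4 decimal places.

Posterior ∝ prior × likelihood, so P(k | x) ∝ π_k f_k(x); normalise over all components.
Component likelihoods at x = 6:
  p_A = 0.11·(1−0.11)^5 = 0.11·0.558406 = 0.0614247
  p_B = 0.41·(1−0.41)^5 = 0.41·0.0714924 = 0.0293119
Unnormalised posteriors:
  π_A·p_A = 0.46 × 0.0614247 = 0.0282553
  π_B·p_B = 0.54 × 0.0293119 = 0.0158284
Evidence: 0.0282553 + 0.0158284 = 0.0440838
So the posterior for Group A is 0.0282553 / 0.0440838 ≈ 0.6409.

0.6409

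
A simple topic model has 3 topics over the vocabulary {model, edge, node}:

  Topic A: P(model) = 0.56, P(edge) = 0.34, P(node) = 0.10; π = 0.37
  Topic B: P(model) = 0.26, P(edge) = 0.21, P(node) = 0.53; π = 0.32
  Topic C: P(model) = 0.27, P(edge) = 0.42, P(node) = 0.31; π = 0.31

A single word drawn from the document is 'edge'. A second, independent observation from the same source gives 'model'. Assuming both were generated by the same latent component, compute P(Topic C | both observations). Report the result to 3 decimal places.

0.286

By Bayes' theorem, P(k | x) = π_k f_k(x) / Σ_j π_j f_j(x).
Since both observations come from the same component, the likelihood for component k is f_k(x₁)·f_k(x₂).
  p_A = [0.34] × [0.56] = 0.1904
  p_B = [0.21] × [0.26] = 0.0546
  p_C = [0.42] × [0.27] = 0.1134
Multiply by the mixture weights:
  π_A·p_A = 0.37 × 0.1904 = 0.070448
  π_B·p_B = 0.32 × 0.0546 = 0.017472
  π_C·p_C = 0.31 × 0.1134 = 0.035154
Evidence: 0.070448 + 0.017472 + 0.035154 = 0.123074
P(Topic C | x₁,x₂) = 0.035154 / 0.123074 ≈ 0.286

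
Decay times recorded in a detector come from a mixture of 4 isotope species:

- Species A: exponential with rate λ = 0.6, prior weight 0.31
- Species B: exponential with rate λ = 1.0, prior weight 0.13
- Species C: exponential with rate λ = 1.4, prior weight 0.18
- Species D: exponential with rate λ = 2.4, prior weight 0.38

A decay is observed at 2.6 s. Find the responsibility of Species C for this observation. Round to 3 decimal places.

0.116

P(component k | x) = π_k·f_k(x) / marginal(x), where marginal(x) = Σ_j π_j·f_j(x).
Exponential densities:
  L_A = 0.6·e^(−0.6·2.6) = 0.6·e^(−1.5600) = 0.126082
  L_B = 1.0·e^(−1.0·2.6) = 1.0·e^(−2.6000) = 0.0742736
  L_C = 1.4·e^(−1.4·2.6) = 1.4·e^(−3.6400) = 0.0367533
  L_D = 2.4·e^(−2.4·2.6) = 2.4·e^(−6.2400) = 0.00467965
Unnormalised posteriors:
  π_A·L_A = 0.31 × 0.126082 = 0.0390853
  π_B·L_B = 0.13 × 0.0742736 = 0.00965557
  π_C·L_C = 0.18 × 0.0367533 = 0.00661559
  π_D·L_D = 0.38 × 0.00467965 = 0.00177827
Denominator: 0.0390853 + 0.00965557 + 0.00661559 + 0.00177827 = 0.0571347
P(Species C | the observation) ≈ 0.116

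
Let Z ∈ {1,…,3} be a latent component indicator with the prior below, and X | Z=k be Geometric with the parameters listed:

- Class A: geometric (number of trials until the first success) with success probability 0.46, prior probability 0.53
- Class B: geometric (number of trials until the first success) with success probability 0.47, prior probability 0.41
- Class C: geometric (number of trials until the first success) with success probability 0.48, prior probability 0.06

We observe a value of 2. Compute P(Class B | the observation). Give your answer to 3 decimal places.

0.411

By Bayes' theorem, P(k | x) = P(Z=k) f_k(x) / Σ_j P(Z=j) f_j(x).
Component likelihoods at x = 2:
  p_A = 0.2484
  p_B = 0.2491
  p_C = 0.2496
Unnormalised posteriors:
  P(Z=A)·p_A = 0.53 × 0.2484 = 0.131652
  P(Z=B)·p_B = 0.41 × 0.2491 = 0.102131
  P(Z=C)·p_C = 0.06 × 0.2496 = 0.014976
Sum: 0.131652 + 0.102131 + 0.014976 = 0.248759
P(Class B | the observation) = 0.102131 / 0.248759 ≈ 0.411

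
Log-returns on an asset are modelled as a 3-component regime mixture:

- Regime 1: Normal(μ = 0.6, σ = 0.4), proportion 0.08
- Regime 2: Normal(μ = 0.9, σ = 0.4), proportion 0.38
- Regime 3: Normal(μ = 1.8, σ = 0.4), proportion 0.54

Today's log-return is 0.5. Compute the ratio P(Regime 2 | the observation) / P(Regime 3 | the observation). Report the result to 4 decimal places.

Since P(k|x) ∝ π_k f_k(x), the posterior odds are π_i f_i(x) / (π_j f_j(x)).
Normal densities:
  f_1 = (1/(0.4·√(2π)))·exp(−(0.5−0.6)²/(2·0.4²)) = 0.997356·exp(-0.03125) = 0.96667
  f_2 = (1/(0.4·√(2π)))·exp(−(0.5−0.9)²/(2·0.4²)) = 0.997356·exp(-0.50000) = 0.604927
  f_3 = (1/(0.4·√(2π)))·exp(−(0.5−1.8)²/(2·0.4²)) = 0.997356·exp(-5.28125) = 0.00507262
Odds = (0.38/0.54) × (0.604927/0.00507262) = 0.703704 × 119.253 ≈ 83.9190

83.9190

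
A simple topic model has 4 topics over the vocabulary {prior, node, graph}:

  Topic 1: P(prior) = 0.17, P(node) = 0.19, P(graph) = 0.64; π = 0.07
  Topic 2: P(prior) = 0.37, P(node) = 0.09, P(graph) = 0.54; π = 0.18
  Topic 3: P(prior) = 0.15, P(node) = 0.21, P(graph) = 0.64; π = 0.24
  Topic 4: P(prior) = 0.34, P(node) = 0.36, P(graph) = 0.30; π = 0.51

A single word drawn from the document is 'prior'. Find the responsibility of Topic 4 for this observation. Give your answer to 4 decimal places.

P(component k | x) = w_k·f_k(x) / marginal(x), where marginal(x) = Σ_j w_j·f_j(x).
Evaluate each component's likelihood at the observed value:
  L_1 = P(prior | comp) = 0.17
  L_2 = P(prior | comp) = 0.37
  L_3 = P(prior | comp) = 0.15
  L_4 = P(prior | comp) = 0.34
Multiply by the mixture weights:
  w_1·L_1 = 0.07 × 0.17 = 0.0119
  w_2·L_2 = 0.18 × 0.37 = 0.0666
  w_3·L_3 = 0.24 × 0.15 = 0.036
  w_4·L_4 = 0.51 × 0.34 = 0.1734
Normaliser: 0.0119 + 0.0666 + 0.036 + 0.1734 = 0.2879
P(Topic 4 | data) ≈ 0.6023

0.6023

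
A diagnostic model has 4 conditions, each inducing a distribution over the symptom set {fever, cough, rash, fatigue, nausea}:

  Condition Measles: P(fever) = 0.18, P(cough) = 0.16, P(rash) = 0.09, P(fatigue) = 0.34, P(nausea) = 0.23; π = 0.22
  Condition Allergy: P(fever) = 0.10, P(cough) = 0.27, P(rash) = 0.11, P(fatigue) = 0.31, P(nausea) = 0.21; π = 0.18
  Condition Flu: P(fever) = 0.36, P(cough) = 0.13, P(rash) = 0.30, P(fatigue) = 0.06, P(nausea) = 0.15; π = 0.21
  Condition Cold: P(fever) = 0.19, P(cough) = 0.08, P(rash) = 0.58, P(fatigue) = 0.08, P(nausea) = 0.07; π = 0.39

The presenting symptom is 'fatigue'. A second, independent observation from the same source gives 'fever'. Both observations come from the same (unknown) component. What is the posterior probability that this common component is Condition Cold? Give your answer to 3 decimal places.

Posterior ∝ prior × likelihood, so P(k | x) ∝ π_k f_k(x); normalise over all components.
Since both observations come from the same component, the likelihood for component k is f_k(x₁)·f_k(x₂).
  p_Measles = [0.34] × [0.18] = 0.0612
  p_Allergy = [0.31] × [0.1] = 0.031
  p_Flu = [0.06] × [0.36] = 0.0216
  p_Cold = [0.08] × [0.19] = 0.0152
Prior × likelihood for each component:
  π_Measles·p_Measles = 0.22 × 0.0612 = 0.013464
  π_Allergy·p_Allergy = 0.18 × 0.031 = 0.00558
  π_Flu·p_Flu = 0.21 × 0.0216 = 0.004536
  π_Cold·p_Cold = 0.39 × 0.0152 = 0.005928
Marginal: 0.013464 + 0.00558 + 0.004536 + 0.005928 = 0.029508
So the posterior for Condition Cold is 0.005928 / 0.029508 ≈ 0.201.

0.201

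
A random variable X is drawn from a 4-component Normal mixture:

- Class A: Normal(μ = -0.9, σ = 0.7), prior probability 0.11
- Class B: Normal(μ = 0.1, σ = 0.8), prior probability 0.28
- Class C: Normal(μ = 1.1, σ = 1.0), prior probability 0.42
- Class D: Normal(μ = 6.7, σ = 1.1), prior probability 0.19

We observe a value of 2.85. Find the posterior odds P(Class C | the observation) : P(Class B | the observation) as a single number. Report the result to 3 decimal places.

Only the two components matter; the odds are (π_i f_i(x)) / (π_j f_j(x)).
Normal densities:
  L_A = (1/(0.7·√(2π)))·exp(−(2.85−-0.9)²/(2·0.7²)) = 0.569918·exp(-14.34949) = 3.34124e-07
  L_B = (1/(0.8·√(2π)))·exp(−(2.85−0.1)²/(2·0.8²)) = 0.498678·exp(-5.90820) = 0.00135494
  L_C = (1/(1.0·√(2π)))·exp(−(2.85−1.1)²/(2·1.0²)) = 0.398942·exp(-1.53125) = 0.0862773
  L_D = (1/(1.1·√(2π)))·exp(−(2.85−6.7)²/(2·1.1²)) = 0.362675·exp(-6.12500) = 0.000793348
0.0362365 / 0.000379383 ≈ 95.514

95.514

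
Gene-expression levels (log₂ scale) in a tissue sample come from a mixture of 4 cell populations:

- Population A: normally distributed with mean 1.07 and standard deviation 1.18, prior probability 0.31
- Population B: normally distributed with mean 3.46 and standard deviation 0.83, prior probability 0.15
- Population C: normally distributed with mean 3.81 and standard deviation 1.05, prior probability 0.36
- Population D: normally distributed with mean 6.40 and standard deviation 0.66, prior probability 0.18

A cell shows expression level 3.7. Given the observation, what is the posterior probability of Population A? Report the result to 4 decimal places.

P(component k | x) = P(Z=k)·f_k(x) / marginal(x), where marginal(x) = Σ_j P(Z=j)·f_j(x).
Evaluate each component's likelihood at the observed value:
  f_A = (1/(1.18·√(2π)))·exp(−(3.7−1.07)²/(2·1.18²)) = 0.338087·exp(-2.48380) = 0.0282049
  f_B = (1/(0.83·√(2π)))·exp(−(3.7−3.46)²/(2·0.83²)) = 0.480653·exp(-0.04181) = 0.460973
  f_C = (1/(1.05·√(2π)))·exp(−(3.7−3.81)²/(2·1.05²)) = 0.379945·exp(-0.00549) = 0.377866
  f_D = (1/(0.66·√(2π)))·exp(−(3.7−6.40)²/(2·0.66²)) = 0.604458·exp(-8.36777) = 0.000140375
Weight by the priors:
  P(Z=A)·f_A = 0.31 × 0.0282049 = 0.00874353
  P(Z=B)·f_B = 0.15 × 0.460973 = 0.069146
  P(Z=C)·f_C = 0.36 × 0.377866 = 0.136032
  P(Z=D)·f_D = 0.18 × 0.000140375 = 2.52675e-05
Denominator: 0.00874353 + 0.069146 + 0.136032 + 2.52675e-05 = 0.213947
Responsibility of Population A: 0.00874353 / 0.213947 ≈ 0.0409

0.0409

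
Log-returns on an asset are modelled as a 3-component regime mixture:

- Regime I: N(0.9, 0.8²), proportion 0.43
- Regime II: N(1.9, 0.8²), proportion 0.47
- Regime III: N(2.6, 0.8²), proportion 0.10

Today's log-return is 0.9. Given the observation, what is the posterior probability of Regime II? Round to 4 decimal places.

0.3282

By Bayes' theorem, P(k | x) = π_k f_k(x) / Σ_j π_j f_j(x).
Component likelihoods at x = 0.9:
  f_I = 0.498678
  f_II = 0.228311
  f_III = 0.0521512
Weight by the priors:
  π_I·f_I = 0.43 × 0.498678 = 0.214431
  π_II·f_II = 0.47 × 0.228311 = 0.107306
  π_III·f_III = 0.10 × 0.0521512 = 0.00521512
Marginal: 0.214431 + 0.107306 + 0.00521512 = 0.326953
P(Regime II | data) = 0.107306 / 0.326953 ≈ 0.3282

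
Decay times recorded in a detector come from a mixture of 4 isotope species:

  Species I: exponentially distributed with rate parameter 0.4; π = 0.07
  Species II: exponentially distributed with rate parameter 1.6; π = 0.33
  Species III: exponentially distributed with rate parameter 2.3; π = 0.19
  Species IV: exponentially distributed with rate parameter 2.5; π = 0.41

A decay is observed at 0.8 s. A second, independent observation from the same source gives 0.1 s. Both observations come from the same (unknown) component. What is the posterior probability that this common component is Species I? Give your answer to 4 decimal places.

The responsibility of component k is w_k f_k(x) divided by Σ_j w_j f_j(x).
Since both observations come from the same component, the likelihood for component k is f_k(x₁)·f_k(x₂).
  f_I = [0.4·e^(−0.4·0.8) = 0.4·e^(−0.3200) = 0.29046] × [0.384316] = 0.111628
  f_II = [1.6·e^(−1.6·0.8) = 1.6·e^(−1.2800) = 0.44486] × [1.36343] = 0.606535
  f_III = [2.3·e^(−2.3·0.8) = 2.3·e^(−1.8400) = 0.36528] × [1.82743] = 0.667523
  f_IV = [2.5·e^(−2.5·0.8) = 2.5·e^(−2.0000) = 0.338338] × [1.947] = 0.658745
Unnormalised posteriors:
  w_I·f_I = 0.07 × 0.111628 = 0.00781397
  w_II·f_II = 0.33 × 0.606535 = 0.200157
  w_III·f_III = 0.19 × 0.667523 = 0.126829
  w_IV·f_IV = 0.41 × 0.658745 = 0.270086
Evidence: 0.00781397 + 0.200157 + 0.126829 + 0.270086 = 0.604885
So the posterior for Species I is 0.00781397 / 0.604885 ≈ 0.0129.

0.0129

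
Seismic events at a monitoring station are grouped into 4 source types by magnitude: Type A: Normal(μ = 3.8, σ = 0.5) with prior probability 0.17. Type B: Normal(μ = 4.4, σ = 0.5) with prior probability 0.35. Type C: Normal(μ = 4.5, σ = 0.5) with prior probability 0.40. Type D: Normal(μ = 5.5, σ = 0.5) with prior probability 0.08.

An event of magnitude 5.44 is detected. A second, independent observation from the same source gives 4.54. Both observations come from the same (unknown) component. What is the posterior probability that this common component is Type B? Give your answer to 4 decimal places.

0.3234

The responsibility of component k is w_k f_k(x) divided by Σ_j w_j f_j(x).
Since both observations come from the same component, the likelihood for component k is f_k(x₁)·f_k(x₂).
  p_A = [0.00367945] × [0.266871] = 0.000981938
  p_B = [0.0917222] × [0.767213] = 0.0703704
  p_C = [0.136287] × [0.795335] = 0.108394
  p_D = [0.79216] × [0.126313] = 0.10006
Multiply by the mixture weights:
  w_A·p_A = 0.17 × 0.000981938 = 0.000166929
  w_B·p_B = 0.35 × 0.0703704 = 0.0246296
  w_C·p_C = 0.40 × 0.108394 = 0.0433576
  w_D·p_D = 0.08 × 0.10006 = 0.00800482
Denominator: 0.000166929 + 0.0246296 + 0.0433576 + 0.00800482 = 0.076159
P(Type B | data) ≈ 0.3234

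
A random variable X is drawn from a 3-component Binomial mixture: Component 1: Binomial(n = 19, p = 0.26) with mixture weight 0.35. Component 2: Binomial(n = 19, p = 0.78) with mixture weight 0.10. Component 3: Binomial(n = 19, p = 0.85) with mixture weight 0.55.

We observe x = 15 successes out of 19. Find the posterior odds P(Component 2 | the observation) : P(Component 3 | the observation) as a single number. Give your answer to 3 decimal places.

Only the two components matter; the odds are (π_i f_i(x)) / (π_j f_j(x)).
Component likelihoods at x = 15 successes out of 19:
  f_1 = 1.94944e-06
  f_2 = 0.218521
  f_3 = 0.171409
Posterior odds = (π_2·f_2) / (π_3·f_3) = (0.10·0.218521) / (0.55·0.171409) = 0.0218521 / 0.0942747 ≈ 0.232

0.232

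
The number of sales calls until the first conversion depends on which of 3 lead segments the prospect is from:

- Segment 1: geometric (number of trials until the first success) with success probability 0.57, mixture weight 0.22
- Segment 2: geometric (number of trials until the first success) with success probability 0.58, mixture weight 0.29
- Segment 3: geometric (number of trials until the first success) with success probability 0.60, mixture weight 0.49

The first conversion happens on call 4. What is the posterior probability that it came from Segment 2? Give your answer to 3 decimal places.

Posterior ∝ prior × likelihood, so P(k | x) ∝ π_k f_k(x); normalise over all components.
Geometric probabilities:
  L_1 = 0.57·(1−0.57)^3 = 0.57·0.079507 = 0.045319
  L_2 = 0.58·(1−0.58)^3 = 0.58·0.074088 = 0.042971
  L_3 = 0.60·(1−0.60)^3 = 0.60·0.064 = 0.0384
Unnormalised posteriors:
  π_1·L_1 = 0.22 × 0.045319 = 0.00997018
  π_2·L_2 = 0.29 × 0.042971 = 0.0124616
  π_3·L_3 = 0.49 × 0.0384 = 0.018816
Marginal: 0.00997018 + 0.0124616 + 0.018816 = 0.0412478
P(Segment 2 | the observation) ≈ 0.302

0.302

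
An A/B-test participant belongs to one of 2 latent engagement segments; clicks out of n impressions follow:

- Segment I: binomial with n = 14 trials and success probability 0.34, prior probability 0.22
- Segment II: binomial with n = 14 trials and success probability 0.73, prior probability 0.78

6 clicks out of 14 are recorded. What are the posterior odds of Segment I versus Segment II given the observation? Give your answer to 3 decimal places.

3.670

Only the two components matter; the odds are (w_i f_i(x)) / (w_j f_j(x)).
Evaluate each component's likelihood at the observed value:
  L_I = 0.167025
  L_II = 0.0128352
0.0367454 / 0.0100115 ≈ 3.670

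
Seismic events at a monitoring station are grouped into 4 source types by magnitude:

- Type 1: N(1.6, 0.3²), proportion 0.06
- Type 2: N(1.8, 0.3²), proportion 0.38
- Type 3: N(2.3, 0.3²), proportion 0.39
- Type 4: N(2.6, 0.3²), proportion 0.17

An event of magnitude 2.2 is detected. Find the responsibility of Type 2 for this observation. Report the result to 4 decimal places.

0.2590

Apply Bayes' rule: the posterior for each component is proportional to its prior times its likelihood at x.
Evaluate each component's likelihood at the observed value:
  p_1 = (1/(0.3·√(2π)))·exp(−(2.2−1.6)²/(2·0.3²)) = 1.329808·exp(-2.00000) = 0.17997
  p_2 = (1/(0.3·√(2π)))·exp(−(2.2−1.8)²/(2·0.3²)) = 1.329808·exp(-0.88889) = 0.5467
  p_3 = (1/(0.3·√(2π)))·exp(−(2.2−2.3)²/(2·0.3²)) = 1.329808·exp(-0.05556) = 1.25794
  p_4 = (1/(0.3·√(2π)))·exp(−(2.2−2.6)²/(2·0.3²)) = 1.329808·exp(-0.88889) = 0.5467
Prior × likelihood for each component:
  π_1·p_1 = 0.06 × 0.17997 = 0.0107982
  π_2·p_2 = 0.38 × 0.5467 = 0.207746
  π_3·p_3 = 0.39 × 1.25794 = 0.490598
  π_4·p_4 = 0.17 × 0.5467 = 0.092939
Sum: 0.0107982 + 0.207746 + 0.490598 + 0.092939 = 0.802082
Responsibility of Type 2: 0.207746 / 0.802082 ≈ 0.2590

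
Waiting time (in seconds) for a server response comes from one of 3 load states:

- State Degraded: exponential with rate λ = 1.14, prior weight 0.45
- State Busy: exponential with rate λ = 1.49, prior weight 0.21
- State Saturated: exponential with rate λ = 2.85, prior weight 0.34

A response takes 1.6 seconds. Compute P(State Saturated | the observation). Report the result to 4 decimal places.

0.0833

P(component k | x) = π_k·f_k(x) / marginal(x), where marginal(x) = Σ_j π_j·f_j(x).
Exponential densities:
  L_Degraded = 0.183972
  L_Busy = 0.13735
  L_Saturated = 0.0298169
Prior × likelihood for each component:
  π_Degraded·L_Degraded = 0.45 × 0.183972 = 0.0827874
  π_Busy·L_Busy = 0.21 × 0.13735 = 0.0288435
  π_Saturated·L_Saturated = 0.34 × 0.0298169 = 0.0101377
Denominator: 0.0827874 + 0.0288435 + 0.0101377 = 0.121769
P(State Saturated | x) ≈ 0.0833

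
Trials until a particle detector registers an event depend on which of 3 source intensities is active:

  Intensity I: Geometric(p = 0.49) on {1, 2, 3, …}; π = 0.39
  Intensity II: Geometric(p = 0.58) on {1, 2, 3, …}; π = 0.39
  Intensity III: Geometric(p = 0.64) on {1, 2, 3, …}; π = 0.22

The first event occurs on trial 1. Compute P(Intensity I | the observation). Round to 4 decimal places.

0.3424

P(component k | x) = P(Z=k)·f_k(x) / marginal(x), where marginal(x) = Σ_j P(Z=j)·f_j(x).
Geometric probabilities:
  f_I = 0.49
  f_II = 0.58
  f_III = 0.64
Unnormalised posteriors:
  P(Z=I)·f_I = 0.39 × 0.49 = 0.1911
  P(Z=II)·f_II = 0.39 × 0.58 = 0.2262
  P(Z=III)·f_III = 0.22 × 0.64 = 0.1408
Marginal: 0.1911 + 0.2262 + 0.1408 = 0.5581
So the posterior for Intensity I is 0.1911 / 0.5581 ≈ 0.3424.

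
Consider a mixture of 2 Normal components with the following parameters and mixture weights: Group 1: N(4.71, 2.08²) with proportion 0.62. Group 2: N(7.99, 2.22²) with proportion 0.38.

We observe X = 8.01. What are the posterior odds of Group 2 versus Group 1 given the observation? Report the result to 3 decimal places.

2.021

Posterior odds = (π_i f_i(x)) / (π_j f_j(x)); the normalising sum cancels.
Component likelihoods at x = 8.01:
  L_1 = 0.0544834
  L_2 = 0.179696
Posterior odds = (π_2·L_2) / (π_1·L_1) = (0.38·0.179696) / (0.62·0.0544834) = 0.0682846 / 0.0337797 ≈ 2.021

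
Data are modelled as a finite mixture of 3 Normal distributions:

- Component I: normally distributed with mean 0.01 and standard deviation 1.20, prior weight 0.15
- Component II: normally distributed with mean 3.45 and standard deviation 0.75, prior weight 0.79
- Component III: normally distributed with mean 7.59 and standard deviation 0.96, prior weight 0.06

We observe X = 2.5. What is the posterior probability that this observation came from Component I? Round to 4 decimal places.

The responsibility of component k is π_k f_k(x) divided by Σ_j π_j f_j(x).
Component likelihoods at x = 2.5:
  L_I = (1/(1.20·√(2π)))·exp(−(2.5−0.01)²/(2·1.20²)) = 0.332452·exp(-2.15281) = 0.0386166
  L_II = (1/(0.75·√(2π)))·exp(−(2.5−3.45)²/(2·0.75²)) = 0.531923·exp(-0.80222) = 0.238478
  L_III = (1/(0.96·√(2π)))·exp(−(2.5−7.59)²/(2·0.96²)) = 0.415565·exp(-14.05604) = 3.26721e-07
Unnormalised posteriors:
  π_I·L_I = 0.15 × 0.0386166 = 0.00579249
  π_II·L_II = 0.79 × 0.238478 = 0.188398
  π_III·L_III = 0.06 × 3.26721e-07 = 1.96032e-08
Marginal: 0.00579249 + 0.188398 + 1.96032e-08 = 0.19419
P(Component I | data) = 0.00579249 / 0.19419 ≈ 0.0298

0.0298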